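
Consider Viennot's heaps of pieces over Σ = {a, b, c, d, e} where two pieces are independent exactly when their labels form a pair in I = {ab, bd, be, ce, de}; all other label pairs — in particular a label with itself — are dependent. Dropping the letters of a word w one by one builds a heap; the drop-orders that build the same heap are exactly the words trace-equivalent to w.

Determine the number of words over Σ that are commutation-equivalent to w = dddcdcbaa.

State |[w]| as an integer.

3

drop 0:d onto floor
drop 1:d onto {0:d}
drop 2:d onto {1:d}
drop 3:c onto {2:d}
drop 4:d onto {3:c}
drop 5:c onto {4:d}
drop 6:b onto {5:c}
drop 7:a onto {5:c}
drop 8:a onto {7:a}
ground layer = {0:d}
drop-orders for the pieces not yet dropped (sum over which currently-grounded one goes next):
  1 to go: {6} 1  {8} 1
  2 to go: {6,8} 2  {7,8} 1
  3 to go: {6,7,8} 3
  4 to go: {5,6,7,8} 3
  5 to go: {4,5,6,7,8} 3
  6 to go: {3,4,5,6,7,8} 3
  7 to go: {2,3,4,5,6,7,8} 3
  if 0:d drops first: 3 orders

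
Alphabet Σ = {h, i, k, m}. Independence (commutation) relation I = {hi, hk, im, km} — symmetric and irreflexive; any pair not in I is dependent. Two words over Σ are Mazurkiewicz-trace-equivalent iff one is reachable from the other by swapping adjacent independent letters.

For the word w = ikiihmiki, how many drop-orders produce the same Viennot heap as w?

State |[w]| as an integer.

36

drop 0:i onto floor
drop 1:k onto {0:i}
drop 2:i onto {1:k}
drop 3:i onto {2:i}
drop 4:h onto floor
drop 5:m onto {4:h}
drop 6:i onto {3:i}
drop 7:k onto {6:i}
drop 8:i onto {7:k}
ground layer = {0:i, 4:h}
drop-orders for the pieces not yet dropped (sum over which currently-grounded one goes next):
  1 to go: {5} 1  {8} 1
  2 to go: {4,5} 1  {5,8} 2  {7,8} 1
  3 to go: {4,5,8} 3  {5,7,8} 3  {6,7,8} 1
  4 to go: {3,6,7,8} 1  {4,5,7,8} 6  {5,6,7,8} 4
  5 to go: {2,3,6,7,8} 1  {3,5,6,7,8} 5  {4,5,6,7,8} 10
  6 to go: {1,2,3,6,7,8} 1  {2,3,5,6,7,8} 6  {3,4,5,6,7,8} 15
  7 to go: {0,1,2,3,6,7,8} 1  {1,2,3,5,6,7,8} 7  {2,3,4,5,6,7,8} 21
  if 0:i drops first: 28 orders
  if 4:h drops first: 8 orders
heap linearizations: 36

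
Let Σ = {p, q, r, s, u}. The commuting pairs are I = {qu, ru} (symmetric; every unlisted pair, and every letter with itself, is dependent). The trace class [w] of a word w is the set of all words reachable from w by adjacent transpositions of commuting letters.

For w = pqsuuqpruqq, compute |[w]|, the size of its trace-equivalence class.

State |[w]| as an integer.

0(p) covers ∅
1(q) covers 0:p
2(s) covers 1:q
3(u) covers 2:s
4(u) covers 3:u
5(q) covers 2:s
6(p) covers 4:u, 5:q
7(r) covers 6:p
8(u) covers 6:p
9(q) covers 7:r
10(q) covers 9:q
floor of heap: 0:p
completions by unplaced set U, small U first (add the entries for U minus each lowest piece of U):
  |U|=1: {8}:1  {10}:1
  |U|=2: {8,10}:2  {9,10}:1
  |U|=3: {7,9,10}:1  {8,9,10}:3
  |U|=4: {7,8,9,10}:4
  |U|=5: {6,7,8,9,10}:4
  |U|=6: {4,6,7,8,9,10}:4  {5,6,7,8,9,10}:4
  |U|=7: {3,4,6,7,8,9,10}:4  {4,5,6,7,8,9,10}:8
  |U|=8: {3,4,5,6,7,8,9,10}:12
  |U|=9: {2,3,4,5,6,7,8,9,10}:12
  start at 0(p): 12

12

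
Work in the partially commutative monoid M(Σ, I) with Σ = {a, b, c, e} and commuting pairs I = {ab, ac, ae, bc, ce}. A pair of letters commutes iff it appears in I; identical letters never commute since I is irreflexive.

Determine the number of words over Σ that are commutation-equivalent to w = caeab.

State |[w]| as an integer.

30

drop 0:c onto floor
drop 1:a onto floor
drop 2:e onto floor
drop 3:a onto {1:a}
drop 4:b onto {2:e}
ground layer = {0:c, 1:a, 2:e}
drop-orders for the pieces not yet dropped (sum over which currently-grounded one goes next):
  1 to go: {0} 1  {3} 1  {4} 1
  2 to go: {0,3} 2  {0,4} 2  {1,3} 1  {2,4} 1  {3,4} 2
  3 to go: {0,1,3} 3  {0,2,4} 3  {0,3,4} 6  {1,3,4} 3  {2,3,4} 3
  if 0:c drops first: 6 orders
  if 1:a drops first: 12 orders
  if 2:e drops first: 12 orders
heap linearizations: 30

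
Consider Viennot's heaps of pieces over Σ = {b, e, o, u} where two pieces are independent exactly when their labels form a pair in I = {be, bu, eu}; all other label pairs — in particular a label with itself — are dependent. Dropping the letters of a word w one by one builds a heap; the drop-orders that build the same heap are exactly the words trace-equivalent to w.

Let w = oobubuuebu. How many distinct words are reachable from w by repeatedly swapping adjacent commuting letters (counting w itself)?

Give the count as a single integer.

280

0(o) covers ∅
1(o) covers 0:o
2(b) covers 1:o
3(u) covers 1:o
4(b) covers 2:b
5(u) covers 3:u
6(u) covers 5:u
7(e) covers 1:o
8(b) covers 4:b
9(u) covers 6:u
floor of heap: 0:o
completions by unplaced set U, small U first (add the entries for U minus each lowest piece of U):
  |U|=1: {7}:1  {8}:1  {9}:1
  |U|=2: {4,8}:1  {6,9}:1  {7,8}:2  {7,9}:2  {8,9}:2
  |U|=3: {2,4,8}:1  {4,7,8}:3  {4,8,9}:3  {5,6,9}:1  {6,7,9}:3  {6,8,9}:3  {7,8,9}:6
  |U|=4: {2,4,7,8}:4  {2,4,8,9}:4  {3,5,6,9}:1  {4,6,8,9}:6  {4,7,8,9}:12  {5,6,7,9}:4  {5,6,8,9}:4  {6,7,8,9}:12
  |U|=5: {2,4,6,8,9}:10  {2,4,7,8,9}:20  {3,5,6,7,9}:5  {3,5,6,8,9}:5  {4,5,6,8,9}:10  {4,6,7,8,9}:30  {5,6,7,8,9}:20
  |U|=6: {2,4,5,6,8,9}:20  {2,4,6,7,8,9}:60  {3,4,5,6,8,9}:15  {3,5,6,7,8,9}:30  {4,5,6,7,8,9}:60
  |U|=7: {2,3,4,5,6,8,9}:35  {2,4,5,6,7,8,9}:140  {3,4,5,6,7,8,9}:105
  |U|=8: {2,3,4,5,6,7,8,9}:280
  start at 0(o): 280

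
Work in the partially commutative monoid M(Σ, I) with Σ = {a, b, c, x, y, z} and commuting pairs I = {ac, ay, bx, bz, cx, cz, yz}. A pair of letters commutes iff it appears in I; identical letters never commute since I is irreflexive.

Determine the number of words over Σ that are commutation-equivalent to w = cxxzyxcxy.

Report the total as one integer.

piece 0:c — minimal
piece 1:x — minimal
piece 2:x rests on {1:x}
piece 3:z rests on {2:x}
piece 4:y rests on {0:c, 2:x}
piece 5:x rests on {3:z, 4:y}
piece 6:c rests on {4:y}
piece 7:x rests on {5:x}
piece 8:y rests on {6:c, 7:x}
minimal pieces: {0:c, 1:x}
ways to finish when only these pieces remain (= sum over removing one remaining piece with nothing left below it):
  1 left: {8}→1
  2 left: {6,8}→1  {7,8}→1
  3 left: {5,7,8}→1  {6,7,8}→2
  4 left: {3,5,7,8}→1  {5,6,7,8}→3
  5 left: {3,5,6,7,8}→4  {4,5,6,7,8}→3
  6 left: {0,4,5,6,7,8}→3  {3,4,5,6,7,8}→7
  7 left: {0,3,4,5,6,7,8}→10  {2,3,4,5,6,7,8}→7
  placing 0:c first → 7 extensions
  placing 1:x first → 17 extensions
total linear extensions = 24

24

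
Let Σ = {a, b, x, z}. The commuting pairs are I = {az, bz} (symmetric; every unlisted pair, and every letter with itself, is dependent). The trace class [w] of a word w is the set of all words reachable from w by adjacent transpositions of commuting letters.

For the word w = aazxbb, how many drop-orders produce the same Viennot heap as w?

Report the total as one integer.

3

#0=a has no predecessor
#1=a depends on [0:a]
#2=z has no predecessor
#3=x depends on [1:a, 2:z]
#4=b depends on [3:x]
#5=b depends on [4:b]
sources: [0:a, 2:z]
N(rest) = Σ N(rest − s) over sources s of rest; N(one piece) = 1:
  size 1 → [5]=1
  size 2 → [4,5]=1
  size 3 → [3,4,5]=1
  size 4 → [1,3,4,5]=1  [2,3,4,5]=1
  first=0(a) contributes 2
  first=2(z) contributes 1
|[w]| = 3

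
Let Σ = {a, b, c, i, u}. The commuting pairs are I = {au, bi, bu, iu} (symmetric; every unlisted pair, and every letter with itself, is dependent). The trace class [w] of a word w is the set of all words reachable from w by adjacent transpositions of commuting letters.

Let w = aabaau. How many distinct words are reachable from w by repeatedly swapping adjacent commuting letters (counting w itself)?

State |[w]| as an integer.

piece 0:a — minimal
piece 1:a rests on {0:a}
piece 2:b rests on {1:a}
piece 3:a rests on {2:b}
piece 4:a rests on {3:a}
piece 5:u — minimal
minimal pieces: {0:a, 5:u}
ways to finish when only these pieces remain (= sum over removing one remaining piece with nothing left below it):
  1 left: {4}→1  {5}→1
  2 left: {3,4}→1  {4,5}→2
  3 left: {2,3,4}→1  {3,4,5}→3
  4 left: {1,2,3,4}→1  {2,3,4,5}→4
  placing 0:a first → 5 extensions
  placing 5:u first → 1 extensions
total linear extensions = 6

6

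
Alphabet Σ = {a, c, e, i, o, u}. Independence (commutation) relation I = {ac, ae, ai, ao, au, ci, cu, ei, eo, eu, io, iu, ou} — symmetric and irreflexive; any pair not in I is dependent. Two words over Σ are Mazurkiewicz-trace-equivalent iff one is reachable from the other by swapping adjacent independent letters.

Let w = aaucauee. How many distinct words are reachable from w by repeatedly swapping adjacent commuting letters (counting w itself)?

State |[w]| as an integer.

0(a) covers ∅
1(a) covers 0:a
2(u) covers ∅
3(c) covers ∅
4(a) covers 1:a
5(u) covers 2:u
6(e) covers 3:c
7(e) covers 6:e
floor of heap: 0:a, 2:u, 3:c
completions by unplaced set U, small U first (add the entries for U minus each lowest piece of U):
  |U|=1: {4}:1  {5}:1  {7}:1
  |U|=2: {1,4}:1  {2,5}:1  {4,5}:2  {4,7}:2  {5,7}:2  {6,7}:1
  |U|=3: {0,1,4}:1  {1,4,5}:3  {1,4,7}:3  {2,4,5}:3  {2,5,7}:3  {3,6,7}:1  {4,5,7}:6  {4,6,7}:3  {5,6,7}:3
  |U|=4: {0,1,4,5}:4  {0,1,4,7}:4  {1,2,4,5}:6  {1,4,5,7}:12  {1,4,6,7}:6  {2,4,5,7}:12  {2,5,6,7}:6  {3,4,6,7}:4  {3,5,6,7}:4  {4,5,6,7}:12
  |U|=5: {0,1,2,4,5}:10  {0,1,4,5,7}:20  {0,1,4,6,7}:10  {1,2,4,5,7}:30  {1,3,4,6,7}:10  {1,4,5,6,7}:30  {2,3,5,6,7}:10  {2,4,5,6,7}:30  {3,4,5,6,7}:20
  |U|=6: {0,1,2,4,5,7}:60  {0,1,3,4,6,7}:20  {0,1,4,5,6,7}:60  {1,2,4,5,6,7}:90  {1,3,4,5,6,7}:60  {2,3,4,5,6,7}:60
  start at 0(a): 210
  start at 2(u): 140
  start at 3(c): 210
sum over floor = 560

560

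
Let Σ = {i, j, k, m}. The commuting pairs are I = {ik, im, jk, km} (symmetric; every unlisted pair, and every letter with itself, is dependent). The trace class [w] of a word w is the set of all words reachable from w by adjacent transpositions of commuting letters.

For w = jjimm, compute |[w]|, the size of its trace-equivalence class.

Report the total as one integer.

piece 0:j — minimal
piece 1:j rests on {0:j}
piece 2:i rests on {1:j}
piece 3:m rests on {1:j}
piece 4:m rests on {3:m}
minimal pieces: {0:j}
ways to finish when only these pieces remain (= sum over removing one remaining piece with nothing left below it):
  1 left: {2}→1  {4}→1
  2 left: {2,4}→2  {3,4}→1
  3 left: {2,3,4}→3
  placing 0:j first → 3 extensions

3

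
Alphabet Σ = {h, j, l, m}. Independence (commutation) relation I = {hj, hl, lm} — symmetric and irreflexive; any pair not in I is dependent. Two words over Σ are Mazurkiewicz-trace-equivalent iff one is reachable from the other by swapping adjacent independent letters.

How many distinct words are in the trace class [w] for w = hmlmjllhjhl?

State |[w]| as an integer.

piece 0:h — minimal
piece 1:m rests on {0:h}
piece 2:l — minimal
piece 3:m rests on {1:m}
piece 4:j rests on {2:l, 3:m}
piece 5:l rests on {4:j}
piece 6:l rests on {5:l}
piece 7:h rests on {3:m}
piece 8:j rests on {6:l}
piece 9:h rests on {7:h}
piece 10:l rests on {8:j}
minimal pieces: {0:h, 2:l}
ways to finish when only these pieces remain (= sum over removing one remaining piece with nothing left below it):
  1 left: {9}→1  {10}→1
  2 left: {7,9}→1  {8,10}→1  {9,10}→2
  3 left: {6,8,10}→1  {7,9,10}→3  {8,9,10}→3
  4 left: {5,6,8,10}→1  {6,8,9,10}→4  {7,8,9,10}→6
  5 left: {4,5,6,8,10}→1  {5,6,8,9,10}→5  {6,7,8,9,10}→10
  6 left: {2,4,5,6,8,10}→1  {4,5,6,8,9,10}→6  {5,6,7,8,9,10}→15
  7 left: {2,4,5,6,8,9,10}→7  {4,5,6,7,8,9,10}→21
  8 left: {2,4,5,6,7,8,9,10}→28  {3,4,5,6,7,8,9,10}→21
  9 left: {1,3,4,5,6,7,8,9,10}→21  {2,3,4,5,6,7,8,9,10}→49
  placing 0:h first → 70 extensions
  placing 2:l first → 21 extensions
total linear extensions = 91

91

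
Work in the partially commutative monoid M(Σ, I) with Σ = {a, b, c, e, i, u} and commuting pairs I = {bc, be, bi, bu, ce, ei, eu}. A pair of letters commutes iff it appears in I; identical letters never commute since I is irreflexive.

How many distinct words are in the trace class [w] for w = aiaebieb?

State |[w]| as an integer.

30

#0=a has no predecessor
#1=i depends on [0:a]
#2=a depends on [1:i]
#3=e depends on [2:a]
#4=b depends on [2:a]
#5=i depends on [2:a]
#6=e depends on [3:e]
#7=b depends on [4:b]
sources: [0:a]
N(rest) = Σ N(rest − s) over sources s of rest; N(one piece) = 1:
  size 1 → [5]=1  [6]=1  [7]=1
  size 2 → [3,6]=1  [4,7]=1  [5,6]=2  [5,7]=2  [6,7]=2
  size 3 → [3,5,6]=3  [3,6,7]=3  [4,5,7]=3  [4,6,7]=3  [5,6,7]=6
  size 4 → [3,4,6,7]=6  [3,5,6,7]=12  [4,5,6,7]=12
  size 5 → [3,4,5,6,7]=30
  size 6 → [2,3,4,5,6,7]=30
  first=0(a) contributes 30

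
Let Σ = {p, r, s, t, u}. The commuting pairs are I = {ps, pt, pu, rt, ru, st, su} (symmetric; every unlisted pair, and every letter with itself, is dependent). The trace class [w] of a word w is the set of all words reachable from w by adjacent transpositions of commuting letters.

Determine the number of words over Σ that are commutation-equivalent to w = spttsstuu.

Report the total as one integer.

504

piece 0:s — minimal
piece 1:p — minimal
piece 2:t — minimal
piece 3:t rests on {2:t}
piece 4:s rests on {0:s}
piece 5:s rests on {4:s}
piece 6:t rests on {3:t}
piece 7:u rests on {6:t}
piece 8:u rests on {7:u}
minimal pieces: {0:s, 1:p, 2:t}
ways to finish when only these pieces remain (= sum over removing one remaining piece with nothing left below it):
  1 left: {1}→1  {5}→1  {8}→1
  2 left: {1,5}→2  {1,8}→2  {4,5}→1  {5,8}→2  {7,8}→1
  3 left: {0,4,5}→1  {1,4,5}→3  {1,5,8}→6  {1,7,8}→3  {4,5,8}→3  {5,7,8}→3  {6,7,8}→1
  4 left: {0,1,4,5}→4  {0,4,5,8}→4  {1,4,5,8}→12  {1,5,7,8}→12  {1,6,7,8}→4  {3,6,7,8}→1  {4,5,7,8}→6  {5,6,7,8}→4
  5 left: {0,1,4,5,8}→20  {0,4,5,7,8}→10  {1,3,6,7,8}→5  {1,4,5,7,8}→30  {1,5,6,7,8}→20  {2,3,6,7,8}→1  {3,5,6,7,8}→5  {4,5,6,7,8}→10
  6 left: {0,1,4,5,7,8}→60  {0,4,5,6,7,8}→20  {1,2,3,6,7,8}→6  {1,3,5,6,7,8}→30  {1,4,5,6,7,8}→60  {2,3,5,6,7,8}→6  {3,4,5,6,7,8}→15
  7 left: {0,1,4,5,6,7,8}→140  {0,3,4,5,6,7,8}→35  {1,2,3,5,6,7,8}→42  {1,3,4,5,6,7,8}→105  {2,3,4,5,6,7,8}→21
  placing 0:s first → 168 extensions
  placing 1:p first → 56 extensions
  placing 2:t first → 280 extensions
total linear extensions = 504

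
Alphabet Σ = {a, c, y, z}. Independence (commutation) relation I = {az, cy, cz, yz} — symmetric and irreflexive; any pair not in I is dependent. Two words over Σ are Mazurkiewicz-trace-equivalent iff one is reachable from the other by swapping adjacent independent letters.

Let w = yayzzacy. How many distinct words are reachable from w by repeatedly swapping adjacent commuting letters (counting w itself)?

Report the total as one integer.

56

piece 0:y — minimal
piece 1:a rests on {0:y}
piece 2:y rests on {1:a}
piece 3:z — minimal
piece 4:z rests on {3:z}
piece 5:a rests on {2:y}
piece 6:c rests on {5:a}
piece 7:y rests on {5:a}
minimal pieces: {0:y, 3:z}
ways to finish when only these pieces remain (= sum over removing one remaining piece with nothing left below it):
  1 left: {4}→1  {6}→1  {7}→1
  2 left: {3,4}→1  {4,6}→2  {4,7}→2  {6,7}→2
  3 left: {3,4,6}→3  {3,4,7}→3  {4,6,7}→6  {5,6,7}→2
  4 left: {2,5,6,7}→2  {3,4,6,7}→12  {4,5,6,7}→8
  5 left: {1,2,5,6,7}→2  {2,4,5,6,7}→10  {3,4,5,6,7}→20
  6 left: {0,1,2,5,6,7}→2  {1,2,4,5,6,7}→12  {2,3,4,5,6,7}→30
  placing 0:y first → 42 extensions
  placing 3:z first → 14 extensions
total linear extensions = 56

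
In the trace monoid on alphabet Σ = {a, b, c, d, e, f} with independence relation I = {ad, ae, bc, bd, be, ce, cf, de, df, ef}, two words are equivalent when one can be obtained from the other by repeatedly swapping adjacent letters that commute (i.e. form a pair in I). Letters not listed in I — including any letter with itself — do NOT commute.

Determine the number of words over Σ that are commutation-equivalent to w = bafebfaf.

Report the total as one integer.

0(b) covers ∅
1(a) covers 0:b
2(f) covers 1:a
3(e) covers ∅
4(b) covers 2:f
5(f) covers 4:b
6(a) covers 5:f
7(f) covers 6:a
floor of heap: 0:b, 3:e
completions by unplaced set U, small U first (add the entries for U minus each lowest piece of U):
  |U|=1: {3}:1  {7}:1
  |U|=2: {3,7}:2  {6,7}:1
  |U|=3: {3,6,7}:3  {5,6,7}:1
  |U|=4: {3,5,6,7}:4  {4,5,6,7}:1
  |U|=5: {2,4,5,6,7}:1  {3,4,5,6,7}:5
  |U|=6: {1,2,4,5,6,7}:1  {2,3,4,5,6,7}:6
  start at 0(b): 7
  start at 3(e): 1
sum over floor = 8

8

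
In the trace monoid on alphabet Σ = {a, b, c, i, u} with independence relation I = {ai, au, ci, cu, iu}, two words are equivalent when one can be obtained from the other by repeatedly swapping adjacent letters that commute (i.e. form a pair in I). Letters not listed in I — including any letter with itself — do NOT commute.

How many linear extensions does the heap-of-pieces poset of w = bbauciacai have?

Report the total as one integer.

168

0(b) covers ∅
1(b) covers 0:b
2(a) covers 1:b
3(u) covers 1:b
4(c) covers 2:a
5(i) covers 1:b
6(a) covers 4:c
7(c) covers 6:a
8(a) covers 7:c
9(i) covers 5:i
floor of heap: 0:b
completions by unplaced set U, small U first (add the entries for U minus each lowest piece of U):
  |U|=1: {3}:1  {8}:1  {9}:1
  |U|=2: {3,8}:2  {3,9}:2  {5,9}:1  {7,8}:1  {8,9}:2
  |U|=3: {3,5,9}:3  {3,7,8}:3  {3,8,9}:6  {5,8,9}:3  {6,7,8}:1  {7,8,9}:3
  |U|=4: {3,5,8,9}:12  {3,6,7,8}:4  {3,7,8,9}:12  {4,6,7,8}:1  {5,7,8,9}:6  {6,7,8,9}:4
  |U|=5: {2,4,6,7,8}:1  {3,4,6,7,8}:5  {3,5,7,8,9}:30  {3,6,7,8,9}:20  {4,6,7,8,9}:5  {5,6,7,8,9}:10
  |U|=6: {2,3,4,6,7,8}:6  {2,4,6,7,8,9}:6  {3,4,6,7,8,9}:30  {3,5,6,7,8,9}:60  {4,5,6,7,8,9}:15
  |U|=7: {2,3,4,6,7,8,9}:42  {2,4,5,6,7,8,9}:21  {3,4,5,6,7,8,9}:105
  |U|=8: {2,3,4,5,6,7,8,9}:168
  start at 0(b): 168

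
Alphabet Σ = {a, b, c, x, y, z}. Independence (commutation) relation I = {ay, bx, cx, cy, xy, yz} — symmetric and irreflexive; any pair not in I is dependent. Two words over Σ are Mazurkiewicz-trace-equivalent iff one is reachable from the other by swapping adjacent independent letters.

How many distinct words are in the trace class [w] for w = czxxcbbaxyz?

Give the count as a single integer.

45

piece 0:c — minimal
piece 1:z rests on {0:c}
piece 2:x rests on {1:z}
piece 3:x rests on {2:x}
piece 4:c rests on {1:z}
piece 5:b rests on {4:c}
piece 6:b rests on {5:b}
piece 7:a rests on {3:x, 6:b}
piece 8:x rests on {7:a}
piece 9:y rests on {6:b}
piece 10:z rests on {8:x}
minimal pieces: {0:c}
ways to finish when only these pieces remain (= sum over removing one remaining piece with nothing left below it):
  1 left: {9}→1  {10}→1
  2 left: {8,10}→1  {9,10}→2
  3 left: {7,8,10}→1  {8,9,10}→3
  4 left: {3,7,8,10}→1  {7,8,9,10}→4
  5 left: {2,3,7,8,10}→1  {3,7,8,9,10}→5  {6,7,8,9,10}→4
  6 left: {2,3,7,8,9,10}→6  {3,6,7,8,9,10}→9  {5,6,7,8,9,10}→4
  7 left: {2,3,6,7,8,9,10}→15  {3,5,6,7,8,9,10}→13  {4,5,6,7,8,9,10}→4
  8 left: {2,3,5,6,7,8,9,10}→28  {3,4,5,6,7,8,9,10}→17
  9 left: {2,3,4,5,6,7,8,9,10}→45
  placing 0:c first → 45 extensions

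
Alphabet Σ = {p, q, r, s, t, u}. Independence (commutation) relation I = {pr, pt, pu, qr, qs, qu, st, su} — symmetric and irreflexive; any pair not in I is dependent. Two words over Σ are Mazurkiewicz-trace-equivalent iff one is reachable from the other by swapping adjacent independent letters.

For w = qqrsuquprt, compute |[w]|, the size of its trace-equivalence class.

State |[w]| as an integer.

piece 0:q — minimal
piece 1:q rests on {0:q}
piece 2:r — minimal
piece 3:s rests on {2:r}
piece 4:u rests on {2:r}
piece 5:q rests on {1:q}
piece 6:u rests on {4:u}
piece 7:p rests on {3:s, 5:q}
piece 8:r rests on {3:s, 6:u}
piece 9:t rests on {5:q, 8:r}
minimal pieces: {0:q, 2:r}
ways to finish when only these pieces remain (= sum over removing one remaining piece with nothing left below it):
  1 left: {7}→1  {9}→1
  2 left: {7,9}→2  {8,9}→1
  3 left: {5,7,9}→2  {6,8,9}→1  {7,8,9}→3
  4 left: {1,5,7,9}→2  {3,7,8,9}→3  {4,6,8,9}→1  {5,7,8,9}→5  {6,7,8,9}→4
  5 left: {0,1,5,7,9}→2  {1,5,7,8,9}→7  {3,5,7,8,9}→8  {3,6,7,8,9}→7  {4,6,7,8,9}→5  {5,6,7,8,9}→9
  6 left: {0,1,5,7,8,9}→9  {1,3,5,7,8,9}→15  {1,5,6,7,8,9}→16  {3,4,6,7,8,9}→12  {3,5,6,7,8,9}→24  {4,5,6,7,8,9}→14
  7 left: {0,1,3,5,7,8,9}→24  {0,1,5,6,7,8,9}→25  {1,3,5,6,7,8,9}→55  {1,4,5,6,7,8,9}→30  {2,3,4,6,7,8,9}→12  {3,4,5,6,7,8,9}→50
  8 left: {0,1,3,5,6,7,8,9}→104  {0,1,4,5,6,7,8,9}→55  {1,3,4,5,6,7,8,9}→135  {2,3,4,5,6,7,8,9}→62
  placing 0:q first → 197 extensions
  placing 2:r first → 294 extensions
total linear extensions = 491

491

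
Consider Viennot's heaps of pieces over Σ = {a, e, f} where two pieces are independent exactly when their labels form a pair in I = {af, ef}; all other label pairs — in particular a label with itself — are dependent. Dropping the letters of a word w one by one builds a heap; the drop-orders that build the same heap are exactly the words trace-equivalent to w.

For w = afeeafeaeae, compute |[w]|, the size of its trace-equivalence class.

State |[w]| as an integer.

0(a) covers ∅
1(f) covers ∅
2(e) covers 0:a
3(e) covers 2:e
4(a) covers 3:e
5(f) covers 1:f
6(e) covers 4:a
7(a) covers 6:e
8(e) covers 7:a
9(a) covers 8:e
10(e) covers 9:a
floor of heap: 0:a, 1:f
completions by unplaced set U, small U first (add the entries for U minus each lowest piece of U):
  |U|=1: {5}:1  {10}:1
  |U|=2: {1,5}:1  {5,10}:2  {9,10}:1
  |U|=3: {1,5,10}:3  {5,9,10}:3  {8,9,10}:1
  |U|=4: {1,5,9,10}:6  {5,8,9,10}:4  {7,8,9,10}:1
  |U|=5: {1,5,8,9,10}:10  {5,7,8,9,10}:5  {6,7,8,9,10}:1
  |U|=6: {1,5,7,8,9,10}:15  {4,6,7,8,9,10}:1  {5,6,7,8,9,10}:6
  |U|=7: {1,5,6,7,8,9,10}:21  {3,4,6,7,8,9,10}:1  {4,5,6,7,8,9,10}:7
  |U|=8: {1,4,5,6,7,8,9,10}:28  {2,3,4,6,7,8,9,10}:1  {3,4,5,6,7,8,9,10}:8
  |U|=9: {0,2,3,4,6,7,8,9,10}:1  {1,3,4,5,6,7,8,9,10}:36  {2,3,4,5,6,7,8,9,10}:9
  start at 0(a): 45
  start at 1(f): 10
sum over floor = 55

55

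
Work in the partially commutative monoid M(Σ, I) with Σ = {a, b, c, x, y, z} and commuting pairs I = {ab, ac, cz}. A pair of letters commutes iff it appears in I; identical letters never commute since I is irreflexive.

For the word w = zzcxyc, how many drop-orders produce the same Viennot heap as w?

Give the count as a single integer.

#0=z has no predecessor
#1=z depends on [0:z]
#2=c has no predecessor
#3=x depends on [1:z, 2:c]
#4=y depends on [3:x]
#5=c depends on [4:y]
sources: [0:z, 2:c]
N(rest) = Σ N(rest − s) over sources s of rest; N(one piece) = 1:
  size 1 → [5]=1
  size 2 → [4,5]=1
  size 3 → [3,4,5]=1
  size 4 → [1,3,4,5]=1  [2,3,4,5]=1
  first=0(z) contributes 2
  first=2(c) contributes 1
|[w]| = 3

3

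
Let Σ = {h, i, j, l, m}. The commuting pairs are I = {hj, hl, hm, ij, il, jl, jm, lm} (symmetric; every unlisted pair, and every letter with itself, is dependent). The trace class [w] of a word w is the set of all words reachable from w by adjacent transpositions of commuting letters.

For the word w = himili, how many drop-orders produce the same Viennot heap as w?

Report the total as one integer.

6

drop 0:h onto floor
drop 1:i onto {0:h}
drop 2:m onto {1:i}
drop 3:i onto {2:m}
drop 4:l onto floor
drop 5:i onto {3:i}
ground layer = {0:h, 4:l}
drop-orders for the pieces not yet dropped (sum over which currently-grounded one goes next):
  1 to go: {4} 1  {5} 1
  2 to go: {3,5} 1  {4,5} 2
  3 to go: {2,3,5} 1  {3,4,5} 3
  4 to go: {1,2,3,5} 1  {2,3,4,5} 4
  if 0:h drops first: 5 orders
  if 4:l drops first: 1 orders
heap linearizations: 6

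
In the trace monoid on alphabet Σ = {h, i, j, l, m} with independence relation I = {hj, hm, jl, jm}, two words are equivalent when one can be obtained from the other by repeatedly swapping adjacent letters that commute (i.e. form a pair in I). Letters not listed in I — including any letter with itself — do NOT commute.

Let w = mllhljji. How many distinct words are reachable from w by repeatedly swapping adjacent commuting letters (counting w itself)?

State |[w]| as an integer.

21

#0=m has no predecessor
#1=l depends on [0:m]
#2=l depends on [1:l]
#3=h depends on [2:l]
#4=l depends on [3:h]
#5=j has no predecessor
#6=j depends on [5:j]
#7=i depends on [4:l, 6:j]
sources: [0:m, 5:j]
N(rest) = Σ N(rest − s) over sources s of rest; N(one piece) = 1:
  size 1 → [7]=1
  size 2 → [4,7]=1  [6,7]=1
  size 3 → [3,4,7]=1  [4,6,7]=2  [5,6,7]=1
  size 4 → [2,3,4,7]=1  [3,4,6,7]=3  [4,5,6,7]=3
  size 5 → [1,2,3,4,7]=1  [2,3,4,6,7]=4  [3,4,5,6,7]=6
  size 6 → [0,1,2,3,4,7]=1  [1,2,3,4,6,7]=5  [2,3,4,5,6,7]=10
  first=0(m) contributes 15
  first=5(j) contributes 6
|[w]| = 21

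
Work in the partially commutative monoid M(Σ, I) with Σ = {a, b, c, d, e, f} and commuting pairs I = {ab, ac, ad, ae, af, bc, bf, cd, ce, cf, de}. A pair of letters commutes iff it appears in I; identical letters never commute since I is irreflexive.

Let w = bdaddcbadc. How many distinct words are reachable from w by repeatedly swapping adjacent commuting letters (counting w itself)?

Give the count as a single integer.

0(b) covers ∅
1(d) covers 0:b
2(a) covers ∅
3(d) covers 1:d
4(d) covers 3:d
5(c) covers ∅
6(b) covers 4:d
7(a) covers 2:a
8(d) covers 6:b
9(c) covers 5:c
floor of heap: 0:b, 2:a, 5:c
completions by unplaced set U, small U first (add the entries for U minus each lowest piece of U):
  |U|=1: {7}:1  {8}:1  {9}:1
  |U|=2: {2,7}:1  {5,9}:1  {6,8}:1  {7,8}:2  {7,9}:2  {8,9}:2
  |U|=3: {2,7,8}:3  {2,7,9}:3  {4,6,8}:1  {5,7,9}:3  {5,8,9}:3  {6,7,8}:3  {6,8,9}:3  {7,8,9}:6
  |U|=4: {2,5,7,9}:6  {2,6,7,8}:6  {2,7,8,9}:12  {3,4,6,8}:1  {4,6,7,8}:4  {4,6,8,9}:4  {5,6,8,9}:6  {5,7,8,9}:12  {6,7,8,9}:12
  |U|=5: {1,3,4,6,8}:1  {2,4,6,7,8}:10  {2,5,7,8,9}:30  {2,6,7,8,9}:30  {3,4,6,7,8}:5  {3,4,6,8,9}:5  {4,5,6,8,9}:10  {4,6,7,8,9}:20  {5,6,7,8,9}:30
  |U|=6: {0,1,3,4,6,8}:1  {1,3,4,6,7,8}:6  {1,3,4,6,8,9}:6  {2,3,4,6,7,8}:15  {2,4,6,7,8,9}:60  {2,5,6,7,8,9}:90  {3,4,5,6,8,9}:15  {3,4,6,7,8,9}:30  {4,5,6,7,8,9}:60
  |U|=7: {0,1,3,4,6,7,8}:7  {0,1,3,4,6,8,9}:7  {1,2,3,4,6,7,8}:21  {1,3,4,5,6,8,9}:21  {1,3,4,6,7,8,9}:42  {2,3,4,6,7,8,9}:105  {2,4,5,6,7,8,9}:210  {3,4,5,6,7,8,9}:105
  |U|=8: {0,1,2,3,4,6,7,8}:28  {0,1,3,4,5,6,8,9}:28  {0,1,3,4,6,7,8,9}:56  {1,2,3,4,6,7,8,9}:168  {1,3,4,5,6,7,8,9}:168  {2,3,4,5,6,7,8,9}:420
  start at 0(b): 756
  start at 2(a): 252
  start at 5(c): 252
sum over floor = 1260

1260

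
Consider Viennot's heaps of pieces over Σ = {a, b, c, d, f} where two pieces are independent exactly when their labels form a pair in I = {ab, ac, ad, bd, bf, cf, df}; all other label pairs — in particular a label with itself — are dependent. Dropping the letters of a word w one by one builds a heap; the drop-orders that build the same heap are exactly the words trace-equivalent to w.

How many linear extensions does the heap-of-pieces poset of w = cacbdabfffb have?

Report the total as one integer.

1848

#0=c has no predecessor
#1=a has no predecessor
#2=c depends on [0:c]
#3=b depends on [2:c]
#4=d depends on [2:c]
#5=a depends on [1:a]
#6=b depends on [3:b]
#7=f depends on [5:a]
#8=f depends on [7:f]
#9=f depends on [8:f]
#10=b depends on [6:b]
sources: [0:c, 1:a]
N(rest) = Σ N(rest − s) over sources s of rest; N(one piece) = 1:
  size 1 → [4]=1  [9]=1  [10]=1
  size 2 → [4,9]=2  [4,10]=2  [6,10]=1  [8,9]=1  [9,10]=2
  size 3 → [3,6,10]=1  [4,6,10]=3  [4,8,9]=3  [4,9,10]=6  [6,9,10]=3  [7,8,9]=1  [8,9,10]=3
  size 4 → [3,4,6,10]=4  [3,6,9,10]=4  [4,6,9,10]=12  [4,7,8,9]=4  [4,8,9,10]=12  [5,7,8,9]=1  [6,8,9,10]=6  [7,8,9,10]=4
  size 5 → [1,5,7,8,9]=1  [2,3,4,6,10]=4  [3,4,6,9,10]=20  [3,6,8,9,10]=10  [4,5,7,8,9]=5  [4,6,8,9,10]=30  [4,7,8,9,10]=20  [5,7,8,9,10]=5  [6,7,8,9,10]=10
  size 6 → [0,2,3,4,6,10]=4  [1,4,5,7,8,9]=6  [1,5,7,8,9,10]=6  [2,3,4,6,9,10]=24  [3,4,6,8,9,10]=60  [3,6,7,8,9,10]=20  [4,5,7,8,9,10]=30  [4,6,7,8,9,10]=60  [5,6,7,8,9,10]=15
  size 7 → [0,2,3,4,6,9,10]=28  [1,4,5,7,8,9,10]=42  [1,5,6,7,8,9,10]=21  [2,3,4,6,8,9,10]=84  [3,4,6,7,8,9,10]=140  [3,5,6,7,8,9,10]=35  [4,5,6,7,8,9,10]=105
  size 8 → [0,2,3,4,6,8,9,10]=112  [1,3,5,6,7,8,9,10]=56  [1,4,5,6,7,8,9,10]=168  [2,3,4,6,7,8,9,10]=224  [3,4,5,6,7,8,9,10]=280
  size 9 → [0,2,3,4,6,7,8,9,10]=336  [1,3,4,5,6,7,8,9,10]=504  [2,3,4,5,6,7,8,9,10]=504
  first=0(c) contributes 1008
  first=1(a) contributes 840
|[w]| = 1848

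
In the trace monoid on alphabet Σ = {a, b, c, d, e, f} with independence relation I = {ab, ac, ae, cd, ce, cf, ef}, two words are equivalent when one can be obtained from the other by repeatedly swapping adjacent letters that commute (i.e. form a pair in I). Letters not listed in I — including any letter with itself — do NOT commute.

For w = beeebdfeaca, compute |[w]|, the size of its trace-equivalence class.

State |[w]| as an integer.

24

piece 0:b — minimal
piece 1:e rests on {0:b}
piece 2:e rests on {1:e}
piece 3:e rests on {2:e}
piece 4:b rests on {3:e}
piece 5:d rests on {4:b}
piece 6:f rests on {5:d}
piece 7:e rests on {5:d}
piece 8:a rests on {6:f}
piece 9:c rests on {4:b}
piece 10:a rests on {8:a}
minimal pieces: {0:b}
ways to finish when only these pieces remain (= sum over removing one remaining piece with nothing left below it):
  1 left: {7}→1  {9}→1  {10}→1
  2 left: {7,9}→2  {7,10}→2  {8,10}→1  {9,10}→2
  3 left: {6,8,10}→1  {7,8,10}→3  {7,9,10}→6  {8,9,10}→3
  4 left: {6,7,8,10}→4  {6,8,9,10}→4  {7,8,9,10}→12
  5 left: {5,6,7,8,10}→4  {6,7,8,9,10}→20
  6 left: {5,6,7,8,9,10}→24
  7 left: {4,5,6,7,8,9,10}→24
  8 left: {3,4,5,6,7,8,9,10}→24
  9 left: {2,3,4,5,6,7,8,9,10}→24
  placing 0:b first → 24 extensions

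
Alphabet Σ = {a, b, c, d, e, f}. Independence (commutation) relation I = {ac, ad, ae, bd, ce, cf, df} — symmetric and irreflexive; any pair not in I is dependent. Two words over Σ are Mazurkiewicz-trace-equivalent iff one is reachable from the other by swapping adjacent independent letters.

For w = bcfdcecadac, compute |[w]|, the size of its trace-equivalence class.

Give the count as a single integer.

295

#0=b has no predecessor
#1=c depends on [0:b]
#2=f depends on [0:b]
#3=d depends on [1:c]
#4=c depends on [3:d]
#5=e depends on [2:f, 3:d]
#6=c depends on [4:c]
#7=a depends on [2:f]
#8=d depends on [5:e, 6:c]
#9=a depends on [7:a]
#10=c depends on [8:d]
sources: [0:b]
N(rest) = Σ N(rest − s) over sources s of rest; N(one piece) = 1:
  size 1 → [9]=1  [10]=1
  size 2 → [7,9]=1  [8,10]=1  [9,10]=2
  size 3 → [5,8,10]=1  [6,8,10]=1  [7,9,10]=3  [8,9,10]=3
  size 4 → [4,6,8,10]=1  [5,6,8,10]=2  [5,8,9,10]=4  [6,8,9,10]=4  [7,8,9,10]=6
  size 5 → [4,5,6,8,10]=3  [4,6,8,9,10]=5  [5,6,8,9,10]=10  [5,7,8,9,10]=10  [6,7,8,9,10]=10
  size 6 → [2,5,7,8,9,10]=10  [3,4,5,6,8,10]=3  [4,5,6,8,9,10]=18  [4,6,7,8,9,10]=15  [5,6,7,8,9,10]=30
  size 7 → [1,3,4,5,6,8,10]=3  [2,5,6,7,8,9,10]=40  [3,4,5,6,8,9,10]=21  [4,5,6,7,8,9,10]=63
  size 8 → [1,3,4,5,6,8,9,10]=24  [2,4,5,6,7,8,9,10]=103  [3,4,5,6,7,8,9,10]=84
  size 9 → [1,3,4,5,6,7,8,9,10]=108  [2,3,4,5,6,7,8,9,10]=187
  first=0(b) contributes 295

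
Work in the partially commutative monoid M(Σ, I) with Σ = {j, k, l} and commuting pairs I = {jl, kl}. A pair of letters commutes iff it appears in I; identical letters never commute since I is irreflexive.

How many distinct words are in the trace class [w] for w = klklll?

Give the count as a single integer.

0(k) covers ∅
1(l) covers ∅
2(k) covers 0:k
3(l) covers 1:l
4(l) covers 3:l
5(l) covers 4:l
floor of heap: 0:k, 1:l
completions by unplaced set U, small U first (add the entries for U minus each lowest piece of U):
  |U|=1: {2}:1  {5}:1
  |U|=2: {0,2}:1  {2,5}:2  {4,5}:1
  |U|=3: {0,2,5}:3  {2,4,5}:3  {3,4,5}:1
  |U|=4: {0,2,4,5}:6  {1,3,4,5}:1  {2,3,4,5}:4
  start at 0(k): 5
  start at 1(l): 10
sum over floor = 15

15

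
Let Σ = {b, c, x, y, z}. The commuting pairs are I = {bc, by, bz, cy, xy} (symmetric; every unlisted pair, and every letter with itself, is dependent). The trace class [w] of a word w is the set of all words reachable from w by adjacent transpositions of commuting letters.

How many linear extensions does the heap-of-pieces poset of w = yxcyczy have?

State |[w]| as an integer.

#0=y has no predecessor
#1=x has no predecessor
#2=c depends on [1:x]
#3=y depends on [0:y]
#4=c depends on [2:c]
#5=z depends on [3:y, 4:c]
#6=y depends on [5:z]
sources: [0:y, 1:x]
N(rest) = Σ N(rest − s) over sources s of rest; N(one piece) = 1:
  size 1 → [6]=1
  size 2 → [5,6]=1
  size 3 → [3,5,6]=1  [4,5,6]=1
  size 4 → [0,3,5,6]=1  [2,4,5,6]=1  [3,4,5,6]=2
  size 5 → [0,3,4,5,6]=3  [1,2,4,5,6]=1  [2,3,4,5,6]=3
  first=0(y) contributes 4
  first=1(x) contributes 6
|[w]| = 10

10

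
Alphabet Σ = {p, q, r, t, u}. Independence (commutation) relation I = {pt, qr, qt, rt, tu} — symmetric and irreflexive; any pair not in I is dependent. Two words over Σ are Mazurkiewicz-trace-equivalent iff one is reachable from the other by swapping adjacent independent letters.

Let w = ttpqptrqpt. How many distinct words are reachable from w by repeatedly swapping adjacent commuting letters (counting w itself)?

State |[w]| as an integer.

420

0(t) covers ∅
1(t) covers 0:t
2(p) covers ∅
3(q) covers 2:p
4(p) covers 3:q
5(t) covers 1:t
6(r) covers 4:p
7(q) covers 4:p
8(p) covers 6:r, 7:q
9(t) covers 5:t
floor of heap: 0:t, 2:p
completions by unplaced set U, small U first (add the entries for U minus each lowest piece of U):
  |U|=1: {8}:1  {9}:1
  |U|=2: {5,9}:1  {6,8}:1  {7,8}:1  {8,9}:2
  |U|=3: {1,5,9}:1  {5,8,9}:3  {6,7,8}:2  {6,8,9}:3  {7,8,9}:3
  |U|=4: {0,1,5,9}:1  {1,5,8,9}:4  {4,6,7,8}:2  {5,6,8,9}:6  {5,7,8,9}:6  {6,7,8,9}:8
  |U|=5: {0,1,5,8,9}:5  {1,5,6,8,9}:10  {1,5,7,8,9}:10  {3,4,6,7,8}:2  {4,6,7,8,9}:10  {5,6,7,8,9}:20
  |U|=6: {0,1,5,6,8,9}:15  {0,1,5,7,8,9}:15  {1,5,6,7,8,9}:40  {2,3,4,6,7,8}:2  {3,4,6,7,8,9}:12  {4,5,6,7,8,9}:30
  |U|=7: {0,1,5,6,7,8,9}:70  {1,4,5,6,7,8,9}:70  {2,3,4,6,7,8,9}:14  {3,4,5,6,7,8,9}:42
  |U|=8: {0,1,4,5,6,7,8,9}:140  {1,3,4,5,6,7,8,9}:112  {2,3,4,5,6,7,8,9}:56
  start at 0(t): 168
  start at 2(p): 252
sum over floor = 420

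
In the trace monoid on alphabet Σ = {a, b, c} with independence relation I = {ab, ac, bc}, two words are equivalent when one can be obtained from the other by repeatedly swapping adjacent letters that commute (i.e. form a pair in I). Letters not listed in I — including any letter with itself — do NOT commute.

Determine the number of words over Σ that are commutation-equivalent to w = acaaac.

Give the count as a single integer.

drop 0:a onto floor
drop 1:c onto floor
drop 2:a onto {0:a}
drop 3:a onto {2:a}
drop 4:a onto {3:a}
drop 5:c onto {1:c}
ground layer = {0:a, 1:c}
drop-orders for the pieces not yet dropped (sum over which currently-grounded one goes next):
  1 to go: {4} 1  {5} 1
  2 to go: {1,5} 1  {3,4} 1  {4,5} 2
  3 to go: {1,4,5} 3  {2,3,4} 1  {3,4,5} 3
  4 to go: {0,2,3,4} 1  {1,3,4,5} 6  {2,3,4,5} 4
  if 0:a drops first: 10 orders
  if 1:c drops first: 5 orders
heap linearizations: 15

15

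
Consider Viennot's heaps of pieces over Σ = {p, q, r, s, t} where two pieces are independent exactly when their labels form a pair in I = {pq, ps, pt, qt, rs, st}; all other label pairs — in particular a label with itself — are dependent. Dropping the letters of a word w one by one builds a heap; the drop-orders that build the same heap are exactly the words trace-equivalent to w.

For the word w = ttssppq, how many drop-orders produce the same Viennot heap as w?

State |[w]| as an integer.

210

drop 0:t onto floor
drop 1:t onto {0:t}
drop 2:s onto floor
drop 3:s onto {2:s}
drop 4:p onto floor
drop 5:p onto {4:p}
drop 6:q onto {3:s}
ground layer = {0:t, 2:s, 4:p}
drop-orders for the pieces not yet dropped (sum over which currently-grounded one goes next):
  1 to go: {1} 1  {5} 1  {6} 1
  2 to go: {0,1} 1  {1,5} 2  {1,6} 2  {3,6} 1  {4,5} 1  {5,6} 2
  3 to go: {0,1,5} 3  {0,1,6} 3  {1,3,6} 3  {1,4,5} 3  {1,5,6} 6  {2,3,6} 1  {3,5,6} 3  {4,5,6} 3
  4 to go: {0,1,3,6} 6  {0,1,4,5} 6  {0,1,5,6} 12  {1,2,3,6} 4  {1,3,5,6} 12  {1,4,5,6} 12  {2,3,5,6} 4  {3,4,5,6} 6
  5 to go: {0,1,2,3,6} 10  {0,1,3,5,6} 30  {0,1,4,5,6} 30  {1,2,3,5,6} 20  {1,3,4,5,6} 30  {2,3,4,5,6} 10
  if 0:t drops first: 60 orders
  if 2:s drops first: 90 orders
  if 4:p drops first: 60 orders
heap linearizations: 210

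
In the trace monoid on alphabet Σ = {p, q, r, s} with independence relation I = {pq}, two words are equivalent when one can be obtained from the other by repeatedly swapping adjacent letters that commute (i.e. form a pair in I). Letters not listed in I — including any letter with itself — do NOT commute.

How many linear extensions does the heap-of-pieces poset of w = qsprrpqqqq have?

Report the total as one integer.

5

0(q) covers ∅
1(s) covers 0:q
2(p) covers 1:s
3(r) covers 2:p
4(r) covers 3:r
5(p) covers 4:r
6(q) covers 4:r
7(q) covers 6:q
8(q) covers 7:q
9(q) covers 8:q
floor of heap: 0:q
completions by unplaced set U, small U first (add the entries for U minus each lowest piece of U):
  |U|=1: {5}:1  {9}:1
  |U|=2: {5,9}:2  {8,9}:1
  |U|=3: {5,8,9}:3  {7,8,9}:1
  |U|=4: {5,7,8,9}:4  {6,7,8,9}:1
  |U|=5: {5,6,7,8,9}:5
  |U|=6: {4,5,6,7,8,9}:5
  |U|=7: {3,4,5,6,7,8,9}:5
  |U|=8: {2,3,4,5,6,7,8,9}:5
  start at 0(q): 5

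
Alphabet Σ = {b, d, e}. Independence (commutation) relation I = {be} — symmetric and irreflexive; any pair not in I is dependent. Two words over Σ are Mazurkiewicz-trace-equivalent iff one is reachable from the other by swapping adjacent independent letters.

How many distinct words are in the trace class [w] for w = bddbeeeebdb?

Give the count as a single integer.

drop 0:b onto floor
drop 1:d onto {0:b}
drop 2:d onto {1:d}
drop 3:b onto {2:d}
drop 4:e onto {2:d}
drop 5:e onto {4:e}
drop 6:e onto {5:e}
drop 7:e onto {6:e}
drop 8:b onto {3:b}
drop 9:d onto {7:e, 8:b}
drop 10:b onto {9:d}
ground layer = {0:b}
drop-orders for the pieces not yet dropped (sum over which currently-grounded one goes next):
  1 to go: {10} 1
  2 to go: {9,10} 1
  3 to go: {7,9,10} 1  {8,9,10} 1
  4 to go: {3,8,9,10} 1  {6,7,9,10} 1  {7,8,9,10} 2
  5 to go: {3,7,8,9,10} 3  {5,6,7,9,10} 1  {6,7,8,9,10} 3
  6 to go: {3,6,7,8,9,10} 6  {4,5,6,7,9,10} 1  {5,6,7,8,9,10} 4
  7 to go: {3,5,6,7,8,9,10} 10  {4,5,6,7,8,9,10} 5
  8 to go: {3,4,5,6,7,8,9,10} 15
  9 to go: {2,3,4,5,6,7,8,9,10} 15
  if 0:b drops first: 15 orders

15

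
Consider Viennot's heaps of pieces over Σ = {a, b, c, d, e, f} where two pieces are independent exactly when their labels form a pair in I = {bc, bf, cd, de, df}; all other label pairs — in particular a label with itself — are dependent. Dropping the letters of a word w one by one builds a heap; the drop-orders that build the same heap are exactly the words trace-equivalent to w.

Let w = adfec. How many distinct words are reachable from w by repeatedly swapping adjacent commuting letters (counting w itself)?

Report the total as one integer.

4

0(a) covers ∅
1(d) covers 0:a
2(f) covers 0:a
3(e) covers 2:f
4(c) covers 3:e
floor of heap: 0:a
completions by unplaced set U, small U first (add the entries for U minus each lowest piece of U):
  |U|=1: {1}:1  {4}:1
  |U|=2: {1,4}:2  {3,4}:1
  |U|=3: {1,3,4}:3  {2,3,4}:1
  start at 0(a): 4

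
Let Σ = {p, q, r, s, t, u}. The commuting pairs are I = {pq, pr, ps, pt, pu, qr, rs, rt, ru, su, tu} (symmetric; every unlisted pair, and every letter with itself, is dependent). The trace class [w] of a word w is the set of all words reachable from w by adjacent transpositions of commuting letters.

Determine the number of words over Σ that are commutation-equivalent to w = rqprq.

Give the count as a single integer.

30

0(r) covers ∅
1(q) covers ∅
2(p) covers ∅
3(r) covers 0:r
4(q) covers 1:q
floor of heap: 0:r, 1:q, 2:p
completions by unplaced set U, small U first (add the entries for U minus each lowest piece of U):
  |U|=1: {2}:1  {3}:1  {4}:1
  |U|=2: {0,3}:1  {1,4}:1  {2,3}:2  {2,4}:2  {3,4}:2
  |U|=3: {0,2,3}:3  {0,3,4}:3  {1,2,4}:3  {1,3,4}:3  {2,3,4}:6
  start at 0(r): 12
  start at 1(q): 12
  start at 2(p): 6
sum over floor = 30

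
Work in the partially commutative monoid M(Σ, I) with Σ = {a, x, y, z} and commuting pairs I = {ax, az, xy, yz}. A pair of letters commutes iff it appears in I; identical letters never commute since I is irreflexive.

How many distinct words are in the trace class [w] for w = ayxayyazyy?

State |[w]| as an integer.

45

drop 0:a onto floor
drop 1:y onto {0:a}
drop 2:x onto floor
drop 3:a onto {1:y}
drop 4:y onto {3:a}
drop 5:y onto {4:y}
drop 6:a onto {5:y}
drop 7:z onto {2:x}
drop 8:y onto {6:a}
drop 9:y onto {8:y}
ground layer = {0:a, 2:x}
drop-orders for the pieces not yet dropped (sum over which currently-grounded one goes next):
  1 to go: {7} 1  {9} 1
  2 to go: {2,7} 1  {7,9} 2  {8,9} 1
  3 to go: {2,7,9} 3  {6,8,9} 1  {7,8,9} 3
  4 to go: {2,7,8,9} 6  {5,6,8,9} 1  {6,7,8,9} 4
  5 to go: {2,6,7,8,9} 10  {4,5,6,8,9} 1  {5,6,7,8,9} 5
  6 to go: {2,5,6,7,8,9} 15  {3,4,5,6,8,9} 1  {4,5,6,7,8,9} 6
  7 to go: {1,3,4,5,6,8,9} 1  {2,4,5,6,7,8,9} 21  {3,4,5,6,7,8,9} 7
  8 to go: {0,1,3,4,5,6,8,9} 1  {1,3,4,5,6,7,8,9} 8  {2,3,4,5,6,7,8,9} 28
  if 0:a drops first: 36 orders
  if 2:x drops first: 9 orders
heap linearizations: 45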